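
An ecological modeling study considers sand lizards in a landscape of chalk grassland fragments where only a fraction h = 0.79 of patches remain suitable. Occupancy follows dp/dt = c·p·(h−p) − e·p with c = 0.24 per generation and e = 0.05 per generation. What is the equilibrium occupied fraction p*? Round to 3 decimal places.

Setting dp/dt = 0 and dividing by p* gives c·(h−p*) = e.
So p* = h − e/c = 0.79 − 0.05/0.24 = 0.79 − 0.2083 = 0.5817.

0.582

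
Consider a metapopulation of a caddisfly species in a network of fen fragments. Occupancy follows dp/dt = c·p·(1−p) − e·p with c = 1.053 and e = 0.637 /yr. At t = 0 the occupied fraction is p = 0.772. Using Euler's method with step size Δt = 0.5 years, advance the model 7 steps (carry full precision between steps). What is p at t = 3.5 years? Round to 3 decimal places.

Update rule: p ← p + [c·p·(1−p) − e·p]·Δt with Δt = 0.5.
p: 0.77200 → 0.61879  (Δp = -0.15321)
p: 0.61879 → 0.54590  (Δp = -0.07289)
p: 0.54590 → 0.50255  (Δp = -0.04335)
p: 0.50255 → 0.47411  (Δp = -0.02844)
p: 0.47411 → 0.45438  (Δp = -0.01973)
p: 0.45438 → 0.44019  (Δp = -0.01419)
p: 0.44019 → 0.42973  (Δp = -0.01046)

0.430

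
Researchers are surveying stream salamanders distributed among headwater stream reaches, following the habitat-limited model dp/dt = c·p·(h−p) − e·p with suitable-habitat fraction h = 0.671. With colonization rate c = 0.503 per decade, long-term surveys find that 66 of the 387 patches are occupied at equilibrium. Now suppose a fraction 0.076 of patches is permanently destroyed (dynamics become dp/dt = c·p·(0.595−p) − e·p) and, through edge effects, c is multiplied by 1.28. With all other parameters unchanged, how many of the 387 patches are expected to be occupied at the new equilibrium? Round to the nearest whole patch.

79

Observed p* = 66/387 = 0.17054.
Balance c(h−p*) = e gives e = 0.503×(0.671 − 0.17054) = 0.25173.
New p* = 0.595 − e/c = 0.595 − 0.25173/0.64384 = 0.20402.
Expected occupied = 387 × 0.20402 = 78.96 ≈ 79.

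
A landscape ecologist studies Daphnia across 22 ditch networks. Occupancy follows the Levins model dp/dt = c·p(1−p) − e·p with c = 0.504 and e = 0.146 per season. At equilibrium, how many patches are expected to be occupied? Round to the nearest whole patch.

p* = 1 − e/c = 1 − 0.146/0.504 = 0.7103.
Expected occupied patches = N × p* = 22 × 0.7103 = 15.63 ≈ 16.

16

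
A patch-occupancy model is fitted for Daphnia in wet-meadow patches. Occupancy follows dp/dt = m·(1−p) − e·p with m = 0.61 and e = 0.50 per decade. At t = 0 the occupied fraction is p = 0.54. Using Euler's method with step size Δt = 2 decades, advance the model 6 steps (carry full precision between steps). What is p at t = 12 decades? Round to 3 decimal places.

Update rule: p ← p + [m·(1−p) − e·p]·Δt with Δt = 2.
step 1: Δp = +0.02120, p = 0.56120
step 2: Δp = -0.02586, p = 0.53534
step 3: Δp = +0.03155, p = 0.56689
step 4: Δp = -0.03850, p = 0.52839
step 5: Δp = +0.04697, p = 0.57536
step 6: Δp = -0.05730, p = 0.51806

0.518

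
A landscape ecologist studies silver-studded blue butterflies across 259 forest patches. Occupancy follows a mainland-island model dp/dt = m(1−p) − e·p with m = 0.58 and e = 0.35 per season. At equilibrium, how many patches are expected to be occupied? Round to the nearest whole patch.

162

p* = m/(m+e) = 0.58/0.9300 = 0.6237.
Expected occupied patches = N × p* = 259 × 0.6237 = 161.53 ≈ 162.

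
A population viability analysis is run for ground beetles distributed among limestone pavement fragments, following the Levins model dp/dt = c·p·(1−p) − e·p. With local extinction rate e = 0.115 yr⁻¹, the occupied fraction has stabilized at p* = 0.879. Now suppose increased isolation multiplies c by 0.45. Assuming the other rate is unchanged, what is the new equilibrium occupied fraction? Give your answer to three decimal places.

0.731

Balance c(1−p*) = e gives c = e/(1 − 0.87900) = 0.115/0.12100 = 0.95041.
New p* = 1 − e/c = 1 − 0.11500/0.42768 = 0.73111.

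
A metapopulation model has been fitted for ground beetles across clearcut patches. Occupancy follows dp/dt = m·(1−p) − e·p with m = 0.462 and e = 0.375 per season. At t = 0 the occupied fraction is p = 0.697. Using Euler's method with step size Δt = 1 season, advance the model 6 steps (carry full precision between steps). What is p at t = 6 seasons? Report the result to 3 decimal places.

0.552

Update rule: p ← p + [m·(1−p) − e·p]·Δt with Δt = 1.
step 1: Δp = -0.12139, p = 0.57561
step 2: Δp = -0.01979, p = 0.55582
step 3: Δp = -0.00323, p = 0.55260
step 4: Δp = -0.00053, p = 0.55207
step 5: Δp = -0.00009, p = 0.55199
step 6: Δp = -0.00001, p = 0.55197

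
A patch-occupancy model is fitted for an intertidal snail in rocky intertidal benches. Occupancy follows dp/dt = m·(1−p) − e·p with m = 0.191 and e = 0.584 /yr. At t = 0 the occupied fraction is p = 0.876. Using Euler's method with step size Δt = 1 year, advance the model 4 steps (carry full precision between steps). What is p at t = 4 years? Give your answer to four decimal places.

Update rule: p ← p + [m·(1−p) − e·p]·Δt with Δt = 1.
step 1: Δp = -0.48790, p = 0.38810
step 2: Δp = -0.10978, p = 0.27832
step 3: Δp = -0.02470, p = 0.25362
step 4: Δp = -0.00556, p = 0.24807

0.2481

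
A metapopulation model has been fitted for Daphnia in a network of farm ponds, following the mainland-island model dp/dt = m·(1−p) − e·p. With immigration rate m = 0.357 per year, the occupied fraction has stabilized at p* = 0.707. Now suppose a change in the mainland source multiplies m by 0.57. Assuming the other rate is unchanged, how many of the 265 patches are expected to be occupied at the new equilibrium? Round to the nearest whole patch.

153

Balance m(1−p*) = e·p* gives e = m(1−p*)/p* = 0.357×0.29300/0.70700 = 0.14795.
New p* = m/(m+e) = 0.20349/(0.20349+0.14795) = 0.57902.
Expected occupied = 265 × 0.57902 = 153.44 ≈ 153.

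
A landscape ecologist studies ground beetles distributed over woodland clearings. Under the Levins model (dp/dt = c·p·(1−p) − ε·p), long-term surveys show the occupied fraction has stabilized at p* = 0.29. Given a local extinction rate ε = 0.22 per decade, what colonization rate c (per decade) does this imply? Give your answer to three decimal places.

At equilibrium c(1−p*) = ε, so c = ε/(1−p*).
c = 0.22/(1 − 0.29) = 0.22/0.7100 = 0.3099.

0.310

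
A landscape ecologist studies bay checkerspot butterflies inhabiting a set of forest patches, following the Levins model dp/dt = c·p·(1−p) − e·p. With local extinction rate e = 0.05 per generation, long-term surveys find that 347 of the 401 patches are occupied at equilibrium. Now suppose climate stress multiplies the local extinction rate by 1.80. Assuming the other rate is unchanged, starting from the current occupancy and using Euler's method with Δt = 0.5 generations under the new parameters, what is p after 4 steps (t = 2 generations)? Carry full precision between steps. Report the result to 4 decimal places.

Observed p* = 347/401 = 0.86534.
Balance c(1−p*) = e gives c = e/(1 − 0.86534) = 0.05/0.13466 = 0.37130.
Starting from p₀ = 0.86534; update p ← p + (dp/dt)·Δt with the new parameters.
p: 0.86534 → 0.84803  (Δp = -0.01731)
p: 0.84803 → 0.83379  (Δp = -0.01424)
p: 0.83379 → 0.82200  (Δp = -0.01179)
p: 0.82200 → 0.81217  (Δp = -0.00983)

0.8122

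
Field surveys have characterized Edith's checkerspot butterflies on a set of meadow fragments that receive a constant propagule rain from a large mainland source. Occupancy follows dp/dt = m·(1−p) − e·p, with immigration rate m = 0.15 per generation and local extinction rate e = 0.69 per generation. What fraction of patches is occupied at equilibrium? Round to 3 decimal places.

Setting dp/dt = 0: m − m·p* = e·p*, so m = (m+e)·p*.
p* = m/(m+e) = 0.15/(0.15+0.69) = 0.15/0.8400 = 0.1786.

0.179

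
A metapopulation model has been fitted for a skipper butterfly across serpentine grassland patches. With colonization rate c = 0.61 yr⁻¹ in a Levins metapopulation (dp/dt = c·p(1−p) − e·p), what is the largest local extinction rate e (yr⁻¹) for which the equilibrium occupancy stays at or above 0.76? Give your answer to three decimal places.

0.146

1 − e/c ≥ 0.76 ⇒ e ≤ c(1 − 0.76) = 0.61 × 0.2400.
e_max = 0.1464.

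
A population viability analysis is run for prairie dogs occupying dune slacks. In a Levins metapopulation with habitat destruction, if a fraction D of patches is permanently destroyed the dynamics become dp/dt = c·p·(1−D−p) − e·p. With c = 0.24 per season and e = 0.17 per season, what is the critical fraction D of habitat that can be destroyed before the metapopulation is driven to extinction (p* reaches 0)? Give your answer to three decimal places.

The nontrivial equilibrium is p* = (1−D) − e/c; extinction occurs when this hits zero.
So D_crit = 1 − e/c = 1 − 0.17/0.24 = 1 − 0.7083 = 0.2917.
This equals the undisturbed p*, a classic result of Lande's extension.

0.292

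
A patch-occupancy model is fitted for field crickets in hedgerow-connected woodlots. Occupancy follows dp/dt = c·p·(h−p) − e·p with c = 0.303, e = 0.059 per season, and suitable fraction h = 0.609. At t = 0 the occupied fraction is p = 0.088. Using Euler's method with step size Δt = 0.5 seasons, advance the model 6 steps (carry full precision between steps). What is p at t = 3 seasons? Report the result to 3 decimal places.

Update rule: p ← p + [c·p·(h−p) − e·p]·Δt with Δt = 0.5.
t = 0.5: p = 0.08800 + (+0.00435) = 0.09235
t = 1: p = 0.09235 + (+0.00450) = 0.09685
t = 1.5: p = 0.09685 + (+0.00466) = 0.10151
t = 2: p = 0.10151 + (+0.00481) = 0.10632
t = 2.5: p = 0.10632 + (+0.00496) = 0.11128
t = 3: p = 0.11128 + (+0.00511) = 0.11639

0.116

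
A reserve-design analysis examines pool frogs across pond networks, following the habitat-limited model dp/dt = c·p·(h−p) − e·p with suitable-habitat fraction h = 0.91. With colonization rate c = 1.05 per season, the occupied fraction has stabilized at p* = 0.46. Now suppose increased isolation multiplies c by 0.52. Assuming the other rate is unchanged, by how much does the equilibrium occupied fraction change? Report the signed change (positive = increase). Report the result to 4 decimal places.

-0.4154

Balance c(h−p*) = e gives e = 1.05×(0.91 − 0.46000) = 0.47250.
New p* = 0.91 − e/c = 0.91 − 0.47250/0.54600 = 0.04462.
Δp* = 0.04462 − 0.46000 = -0.41538.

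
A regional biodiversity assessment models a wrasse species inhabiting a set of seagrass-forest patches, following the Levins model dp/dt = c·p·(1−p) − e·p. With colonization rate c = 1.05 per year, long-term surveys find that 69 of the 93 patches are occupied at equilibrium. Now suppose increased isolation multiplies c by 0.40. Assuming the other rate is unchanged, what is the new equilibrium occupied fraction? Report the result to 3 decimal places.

0.355

Observed p* = 69/93 = 0.74194.
Balance c(1−p*) = e gives e = 1.05×(1 − 0.74194) = 0.27096.
New p* = 1 − e/c = 1 − 0.27096/0.42000 = 0.35486.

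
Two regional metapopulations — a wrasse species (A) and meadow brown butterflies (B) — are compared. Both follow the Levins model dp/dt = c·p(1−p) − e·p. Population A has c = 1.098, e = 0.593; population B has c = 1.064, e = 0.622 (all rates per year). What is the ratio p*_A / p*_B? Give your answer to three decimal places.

1.107

A: p*_A = 1 − 0.593/1.098 = 0.4599.
B: p*_B = 1 − 0.622/1.064 = 0.4154.
p*_A / p*_B = 0.4599/0.4154 = 1.1072.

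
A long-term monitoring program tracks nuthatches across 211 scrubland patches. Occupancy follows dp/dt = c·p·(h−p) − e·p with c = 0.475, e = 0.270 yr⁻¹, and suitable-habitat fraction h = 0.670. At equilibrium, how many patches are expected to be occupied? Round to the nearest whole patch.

21

p* = h − e/c = 0.670 − 0.5684 = 0.1016.
Expected occupied patches = N × p* = 211 × 0.1016 = 21.43 ≈ 21.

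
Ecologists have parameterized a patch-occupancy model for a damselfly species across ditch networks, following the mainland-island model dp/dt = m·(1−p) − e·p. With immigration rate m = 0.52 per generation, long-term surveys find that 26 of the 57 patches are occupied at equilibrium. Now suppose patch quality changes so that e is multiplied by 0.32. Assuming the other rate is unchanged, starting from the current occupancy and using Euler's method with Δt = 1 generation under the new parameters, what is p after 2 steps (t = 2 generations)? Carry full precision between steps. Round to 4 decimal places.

Observed p* = 26/57 = 0.45614.
Balance m(1−p*) = e·p* gives e = m(1−p*)/p* = 0.52×0.54386/0.45614 = 0.62000.
Starting from p₀ = 0.45614; update p ← p + (dp/dt)·Δt with the new parameters.
t = 1: p = 0.45614 + (+0.19231) = 0.64845
t = 2: p = 0.64845 + (+0.05415) = 0.70260

0.7026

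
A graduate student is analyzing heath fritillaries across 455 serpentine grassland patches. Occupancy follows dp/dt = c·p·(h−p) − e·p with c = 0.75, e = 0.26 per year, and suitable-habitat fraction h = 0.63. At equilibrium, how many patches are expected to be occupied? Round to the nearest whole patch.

129

p* = h − e/c = 0.63 − 0.3467 = 0.2833.
Expected occupied patches = N × p* = 455 × 0.2833 = 128.92 ≈ 129.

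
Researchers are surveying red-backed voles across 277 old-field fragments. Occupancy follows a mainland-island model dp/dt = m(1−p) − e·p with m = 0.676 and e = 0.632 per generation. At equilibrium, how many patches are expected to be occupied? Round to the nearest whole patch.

143

p* = m/(m+e) = 0.676/1.3080 = 0.5168.
Expected occupied patches = N × p* = 277 × 0.5168 = 143.16 ≈ 143.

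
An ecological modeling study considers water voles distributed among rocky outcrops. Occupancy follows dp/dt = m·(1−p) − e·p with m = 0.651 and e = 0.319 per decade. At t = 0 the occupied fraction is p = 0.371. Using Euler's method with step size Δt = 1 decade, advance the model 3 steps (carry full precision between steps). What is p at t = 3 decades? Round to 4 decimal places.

Update rule: p ← p + [m·(1−p) − e·p]·Δt with Δt = 1.
step 1: Δp = +0.29113, p = 0.66213
step 2: Δp = +0.00873, p = 0.67086
step 3: Δp = +0.00026, p = 0.67113

0.6711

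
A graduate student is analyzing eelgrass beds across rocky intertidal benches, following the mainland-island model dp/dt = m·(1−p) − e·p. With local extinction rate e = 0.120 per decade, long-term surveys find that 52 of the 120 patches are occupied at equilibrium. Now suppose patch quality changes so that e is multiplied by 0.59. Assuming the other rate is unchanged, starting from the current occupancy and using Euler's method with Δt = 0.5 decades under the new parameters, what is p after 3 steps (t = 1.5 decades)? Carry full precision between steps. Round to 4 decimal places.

Observed p* = 52/120 = 0.43333.
Balance m(1−p*) = e·p* gives m = e·p*/(1−p*) = 0.120×0.43333/0.56667 = 0.09176.
Starting from p₀ = 0.43333; update p ← p + (dp/dt)·Δt with the new parameters.
step 1: Δp = +0.01066, p = 0.44399
step 2: Δp = +0.00979, p = 0.45379
step 3: Δp = +0.00900, p = 0.46278

0.4628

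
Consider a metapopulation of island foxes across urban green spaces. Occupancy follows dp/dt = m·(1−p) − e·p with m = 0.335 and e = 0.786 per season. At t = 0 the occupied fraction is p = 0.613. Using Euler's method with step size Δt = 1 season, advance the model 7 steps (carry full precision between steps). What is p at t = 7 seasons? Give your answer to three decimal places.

0.299

Update rule: p ← p + [m·(1−p) − e·p]·Δt with Δt = 1.
  1  |  dp/dt·Δt = -0.352173  |  p_1 = 0.260827
  2  |  dp/dt·Δt = +0.042613  |  p_2 = 0.303440
  3  |  dp/dt·Δt = -0.005156  |  p_3 = 0.298284
  4  |  dp/dt·Δt = +0.000624  |  p_4 = 0.298908
  5  |  dp/dt·Δt = -0.000075  |  p_5 = 0.298832
  6  |  dp/dt·Δt = +0.000009  |  p_6 = 0.298841
  7  |  dp/dt·Δt = -0.000001  |  p_7 = 0.298840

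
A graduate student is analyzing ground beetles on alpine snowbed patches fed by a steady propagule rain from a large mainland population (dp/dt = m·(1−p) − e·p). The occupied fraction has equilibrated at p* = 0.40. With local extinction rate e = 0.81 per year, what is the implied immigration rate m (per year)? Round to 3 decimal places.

0.540

At equilibrium m(1−p*) = e·p*, so m = e·p*/(1−p*).
m = 0.81 × 0.40 / 0.6000 = 0.3240/0.6000 = 0.5400.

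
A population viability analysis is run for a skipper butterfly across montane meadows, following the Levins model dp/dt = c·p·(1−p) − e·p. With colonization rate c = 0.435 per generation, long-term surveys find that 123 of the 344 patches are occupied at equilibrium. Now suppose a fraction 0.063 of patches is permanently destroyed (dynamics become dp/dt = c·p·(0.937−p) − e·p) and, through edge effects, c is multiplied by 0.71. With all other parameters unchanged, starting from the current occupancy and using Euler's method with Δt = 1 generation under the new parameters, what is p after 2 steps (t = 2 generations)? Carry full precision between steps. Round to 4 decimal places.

Observed p* = 123/344 = 0.35756.
Balance c(1−p*) = e gives e = 0.435×(1 − 0.35756) = 0.27946.
Starting from p₀ = 0.35756; update p ← p + (dp/dt)·Δt with the new parameters.
p: 0.35756 → 0.32162  (Δp = -0.03594)
p: 0.32162 → 0.29287  (Δp = -0.02875)

0.2929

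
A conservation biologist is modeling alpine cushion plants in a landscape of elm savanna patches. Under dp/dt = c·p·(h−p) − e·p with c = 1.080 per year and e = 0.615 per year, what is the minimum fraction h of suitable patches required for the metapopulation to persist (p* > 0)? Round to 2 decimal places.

p* = h − e/c is positive only when h > e/c.
h_min = e/c = 0.615/1.080 = 0.5694.

0.57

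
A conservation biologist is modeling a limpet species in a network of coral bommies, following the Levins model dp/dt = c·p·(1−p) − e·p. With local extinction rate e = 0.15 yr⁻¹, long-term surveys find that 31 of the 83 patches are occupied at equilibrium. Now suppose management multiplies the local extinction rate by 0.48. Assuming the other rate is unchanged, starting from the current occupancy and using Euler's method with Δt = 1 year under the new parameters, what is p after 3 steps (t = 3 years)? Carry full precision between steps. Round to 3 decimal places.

0.459

Observed p* = 31/83 = 0.37349.
Balance c(1−p*) = e gives c = e/(1 − 0.37349) = 0.15/0.62651 = 0.23942.
Starting from p₀ = 0.37349; update p ← p + (dp/dt)·Δt with the new parameters.
t = 1: p = 0.37349 + (+0.02913) = 0.40263
t = 2: p = 0.40263 + (+0.02860) = 0.43122
t = 3: p = 0.43122 + (+0.02768) = 0.45890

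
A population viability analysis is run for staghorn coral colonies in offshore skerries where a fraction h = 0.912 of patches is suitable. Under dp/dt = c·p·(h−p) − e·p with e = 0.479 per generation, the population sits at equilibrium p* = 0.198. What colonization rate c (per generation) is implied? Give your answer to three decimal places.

0.671

At equilibrium c(h−p*) = e, so c = e/(h−p*).
c = 0.479/(0.912 − 0.198) = 0.479/0.7140 = 0.6709.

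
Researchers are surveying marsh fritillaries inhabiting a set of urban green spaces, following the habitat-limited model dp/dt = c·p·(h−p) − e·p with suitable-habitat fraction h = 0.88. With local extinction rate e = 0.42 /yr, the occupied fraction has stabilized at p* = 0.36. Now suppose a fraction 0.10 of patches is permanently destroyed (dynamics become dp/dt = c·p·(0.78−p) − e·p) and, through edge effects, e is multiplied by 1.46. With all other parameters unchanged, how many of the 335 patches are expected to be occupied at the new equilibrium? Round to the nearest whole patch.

7

Balance c(h−p*) = e gives c = e/(0.88 − 0.36000) = 0.42/0.52000 = 0.80769.
New p* = 0.78 − e/c = 0.78 − 0.61320/0.80769 = 0.02080.
Expected occupied = 335 × 0.02080 = 6.97 ≈ 7.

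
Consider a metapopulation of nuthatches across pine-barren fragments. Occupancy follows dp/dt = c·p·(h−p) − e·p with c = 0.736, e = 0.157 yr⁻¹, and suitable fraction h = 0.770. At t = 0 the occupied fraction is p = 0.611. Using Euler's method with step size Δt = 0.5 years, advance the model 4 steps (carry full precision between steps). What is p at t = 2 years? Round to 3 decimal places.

Update rule: p ← p + [c·p·(h−p) − e·p]·Δt with Δt = 0.5.
p: 0.61100 → 0.59879  (Δp = -0.01221)
p: 0.59879 → 0.58951  (Δp = -0.00928)
p: 0.58951 → 0.58239  (Δp = -0.00712)
p: 0.58239 → 0.57688  (Δp = -0.00551)

0.577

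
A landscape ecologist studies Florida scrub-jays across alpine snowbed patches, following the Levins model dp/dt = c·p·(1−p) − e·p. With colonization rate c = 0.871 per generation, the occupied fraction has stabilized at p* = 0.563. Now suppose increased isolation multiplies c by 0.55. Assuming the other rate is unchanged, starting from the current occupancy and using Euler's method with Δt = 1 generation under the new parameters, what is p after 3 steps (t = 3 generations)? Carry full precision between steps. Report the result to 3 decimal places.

0.369

Balance c(1−p*) = e gives e = 0.871×(1 − 0.56300) = 0.38063.
Starting from p₀ = 0.56300; update p ← p + (dp/dt)·Δt with the new parameters.
step 1: Δp = -0.09643, p = 0.46657
step 2: Δp = -0.05836, p = 0.40821
step 3: Δp = -0.03965, p = 0.36856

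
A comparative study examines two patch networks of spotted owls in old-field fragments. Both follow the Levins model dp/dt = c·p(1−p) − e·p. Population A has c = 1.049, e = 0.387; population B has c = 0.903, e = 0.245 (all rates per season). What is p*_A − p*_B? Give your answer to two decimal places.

-0.10

A: p*_A = 1 − 0.387/1.049 = 0.6311.
B: p*_B = 1 − 0.245/0.903 = 0.7287.
p*_A − p*_B = 0.6311 − 0.7287 = -0.0976.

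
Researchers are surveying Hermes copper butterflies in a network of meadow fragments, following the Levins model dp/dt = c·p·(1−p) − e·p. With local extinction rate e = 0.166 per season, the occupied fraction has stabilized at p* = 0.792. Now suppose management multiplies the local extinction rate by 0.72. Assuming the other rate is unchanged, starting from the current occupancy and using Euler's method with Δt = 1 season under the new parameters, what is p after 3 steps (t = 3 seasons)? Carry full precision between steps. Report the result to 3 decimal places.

0.848

Balance c(1−p*) = e gives c = e/(1 − 0.79200) = 0.166/0.20800 = 0.79808.
Starting from p₀ = 0.79200; update p ← p + (dp/dt)·Δt with the new parameters.
p: 0.79200 → 0.82881  (Δp = +0.03681)
p: 0.82881 → 0.84299  (Δp = +0.01417)
p: 0.84299 → 0.84787  (Δp = +0.00488)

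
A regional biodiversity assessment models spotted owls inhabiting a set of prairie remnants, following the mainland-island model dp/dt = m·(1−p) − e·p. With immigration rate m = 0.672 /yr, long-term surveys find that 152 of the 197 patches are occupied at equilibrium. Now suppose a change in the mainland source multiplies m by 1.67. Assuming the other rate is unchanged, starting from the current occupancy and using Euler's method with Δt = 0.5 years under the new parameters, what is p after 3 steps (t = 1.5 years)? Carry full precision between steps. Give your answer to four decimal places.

0.8464

Observed p* = 152/197 = 0.77157.
Balance m(1−p*) = e·p* gives e = m(1−p*)/p* = 0.672×0.22843/0.77157 = 0.19895.
Starting from p₀ = 0.77157; update p ← p + (dp/dt)·Δt with the new parameters.
  1  |  dp/dt·Δt = +0.051423  |  p_1 = 0.822997
  2  |  dp/dt·Δt = +0.017453  |  p_2 = 0.840450
  3  |  dp/dt·Δt = +0.005924  |  p_3 = 0.846374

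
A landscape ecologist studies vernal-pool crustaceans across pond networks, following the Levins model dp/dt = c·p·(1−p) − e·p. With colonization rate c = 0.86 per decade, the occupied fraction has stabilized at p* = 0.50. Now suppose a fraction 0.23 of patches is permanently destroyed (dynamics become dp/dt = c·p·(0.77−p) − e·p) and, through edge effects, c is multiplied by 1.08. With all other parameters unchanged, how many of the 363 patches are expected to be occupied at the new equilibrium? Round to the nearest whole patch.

Balance c(1−p*) = e gives e = 0.86×(1 − 0.50000) = 0.43000.
New p* = 0.77 − e/c = 0.77 − 0.43000/0.92880 = 0.30704.
Expected occupied = 363 × 0.30704 = 111.46 ≈ 111.

111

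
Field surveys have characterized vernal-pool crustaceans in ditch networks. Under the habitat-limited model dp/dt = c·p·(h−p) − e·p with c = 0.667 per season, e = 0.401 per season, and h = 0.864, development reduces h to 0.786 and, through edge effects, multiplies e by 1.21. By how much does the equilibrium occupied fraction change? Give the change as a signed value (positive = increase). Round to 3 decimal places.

Before: p* = h − e/c = 0.864 − 0.401/0.667 = 0.864 − 0.6012 = 0.2628.
After: c = 0.667, e = 0.48521, h = 0.786; p* = 0.786 − 0.48521/0.667 = 0.0585.
Δp* = 0.0585 − 0.2628 = -0.2043.

-0.204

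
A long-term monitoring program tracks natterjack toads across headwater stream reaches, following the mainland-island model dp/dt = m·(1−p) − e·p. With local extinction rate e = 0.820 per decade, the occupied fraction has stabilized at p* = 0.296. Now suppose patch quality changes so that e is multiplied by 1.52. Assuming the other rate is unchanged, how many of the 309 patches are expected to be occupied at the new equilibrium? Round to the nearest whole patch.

67

Balance m(1−p*) = e·p* gives m = e·p*/(1−p*) = 0.820×0.29600/0.70400 = 0.34477.
New p* = m/(m+e) = 0.34477/(0.34477+1.24640) = 0.21668.
Expected occupied = 309 × 0.21668 = 66.95 ≈ 67.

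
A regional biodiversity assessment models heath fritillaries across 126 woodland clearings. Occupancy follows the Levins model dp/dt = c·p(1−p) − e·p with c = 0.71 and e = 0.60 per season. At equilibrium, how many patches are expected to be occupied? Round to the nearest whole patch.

p* = 1 − e/c = 1 − 0.60/0.71 = 0.1549.
Expected occupied patches = N × p* = 126 × 0.1549 = 19.52 ≈ 20.

20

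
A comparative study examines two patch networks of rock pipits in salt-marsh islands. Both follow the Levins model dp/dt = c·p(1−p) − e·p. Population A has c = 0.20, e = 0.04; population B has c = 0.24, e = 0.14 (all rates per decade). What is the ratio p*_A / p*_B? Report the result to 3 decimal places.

A: p*_A = 1 − 0.04/0.20 = 0.8000.
B: p*_B = 1 − 0.14/0.24 = 0.4167.
p*_A / p*_B = 0.8000/0.4167 = 1.9200.

1.920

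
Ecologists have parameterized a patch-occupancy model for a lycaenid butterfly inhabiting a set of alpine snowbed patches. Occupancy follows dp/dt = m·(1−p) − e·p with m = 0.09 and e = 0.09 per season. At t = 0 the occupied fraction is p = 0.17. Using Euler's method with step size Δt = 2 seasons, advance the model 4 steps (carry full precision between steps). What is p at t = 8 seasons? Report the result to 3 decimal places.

Update rule: p ← p + [m·(1−p) − e·p]·Δt with Δt = 2.
step 1: Δp = +0.11880, p = 0.28880
step 2: Δp = +0.07603, p = 0.36483
step 3: Δp = +0.04866, p = 0.41349
step 4: Δp = +0.03114, p = 0.44464

0.445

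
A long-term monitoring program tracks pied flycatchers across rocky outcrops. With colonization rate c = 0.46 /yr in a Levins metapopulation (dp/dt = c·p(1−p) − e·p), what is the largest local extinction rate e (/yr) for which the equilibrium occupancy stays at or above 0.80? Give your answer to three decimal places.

1 − e/c ≥ 0.80 ⇒ e ≤ c(1 − 0.80) = 0.46 × 0.2000.
e_max = 0.0920.

0.092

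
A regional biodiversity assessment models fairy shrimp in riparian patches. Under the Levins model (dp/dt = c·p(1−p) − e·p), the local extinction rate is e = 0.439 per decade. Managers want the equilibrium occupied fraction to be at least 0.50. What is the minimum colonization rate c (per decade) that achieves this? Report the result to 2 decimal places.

p* = 1 − e/c ≥ 0.50 requires e/c ≤ 0.5000, i.e. c ≥ e/0.5000.
c_min = 0.439/0.5000 = 0.8780.

0.88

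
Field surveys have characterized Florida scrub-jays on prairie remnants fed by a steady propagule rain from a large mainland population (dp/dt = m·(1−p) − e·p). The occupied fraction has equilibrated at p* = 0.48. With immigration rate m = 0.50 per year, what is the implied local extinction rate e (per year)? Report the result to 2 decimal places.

At equilibrium m(1−p*) = e·p*, so e = m(1−p*)/p*.
e = 0.50 × 0.5200 / 0.48 = 0.5417.

0.54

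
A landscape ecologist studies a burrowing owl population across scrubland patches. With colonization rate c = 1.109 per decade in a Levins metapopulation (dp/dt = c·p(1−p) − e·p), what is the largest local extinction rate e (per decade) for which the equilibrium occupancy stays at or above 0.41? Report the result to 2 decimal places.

0.65

1 − e/c ≥ 0.41 ⇒ e ≤ c(1 − 0.41) = 1.109 × 0.5900.
e_max = 0.6543.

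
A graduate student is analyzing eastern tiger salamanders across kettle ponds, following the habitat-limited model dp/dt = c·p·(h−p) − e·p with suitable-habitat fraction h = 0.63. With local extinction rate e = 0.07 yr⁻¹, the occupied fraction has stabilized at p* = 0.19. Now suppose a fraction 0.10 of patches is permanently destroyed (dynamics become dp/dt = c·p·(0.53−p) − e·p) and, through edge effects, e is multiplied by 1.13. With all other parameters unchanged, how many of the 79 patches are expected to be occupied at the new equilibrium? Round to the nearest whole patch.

Balance c(h−p*) = e gives c = e/(0.63 − 0.19000) = 0.07/0.44000 = 0.15909.
New p* = 0.53 − e/c = 0.53 − 0.07910/0.15909 = 0.03280.
Expected occupied = 79 × 0.03280 = 2.59 ≈ 3.

3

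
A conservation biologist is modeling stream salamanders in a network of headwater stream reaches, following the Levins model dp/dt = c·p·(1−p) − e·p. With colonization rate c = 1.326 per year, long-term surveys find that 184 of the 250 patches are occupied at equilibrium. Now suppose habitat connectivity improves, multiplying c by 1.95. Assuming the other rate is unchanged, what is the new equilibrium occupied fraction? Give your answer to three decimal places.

0.865

Observed p* = 184/250 = 0.73600.
Balance c(1−p*) = e gives e = 1.326×(1 − 0.73600) = 0.35006.
New p* = 1 − e/c = 1 − 0.35006/2.58570 = 0.86462.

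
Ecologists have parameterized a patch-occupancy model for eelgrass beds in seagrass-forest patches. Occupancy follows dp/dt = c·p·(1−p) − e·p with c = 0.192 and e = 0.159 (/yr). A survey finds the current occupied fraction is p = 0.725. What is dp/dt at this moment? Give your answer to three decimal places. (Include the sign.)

-0.077

Colonization term: c·p·(1−p) = 0.192×0.725×0.2750 = 0.03828.
Extinction term: e·p = 0.11528.
dp/dt = 0.03828 − 0.11528 = -0.07700.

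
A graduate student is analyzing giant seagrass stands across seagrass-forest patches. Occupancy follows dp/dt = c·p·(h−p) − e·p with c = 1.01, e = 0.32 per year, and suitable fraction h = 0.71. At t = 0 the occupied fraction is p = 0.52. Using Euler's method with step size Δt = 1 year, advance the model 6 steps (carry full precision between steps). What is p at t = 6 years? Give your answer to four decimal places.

0.3970

Update rule: p ← p + [c·p·(h−p) − e·p]·Δt with Δt = 1.
step 1: Δp = -0.06661, p = 0.45339
step 2: Δp = -0.02758, p = 0.42581
step 3: Δp = -0.01404, p = 0.41177
step 4: Δp = -0.00774, p = 0.40404
step 5: Δp = -0.00443, p = 0.39960
step 6: Δp = -0.00260, p = 0.39700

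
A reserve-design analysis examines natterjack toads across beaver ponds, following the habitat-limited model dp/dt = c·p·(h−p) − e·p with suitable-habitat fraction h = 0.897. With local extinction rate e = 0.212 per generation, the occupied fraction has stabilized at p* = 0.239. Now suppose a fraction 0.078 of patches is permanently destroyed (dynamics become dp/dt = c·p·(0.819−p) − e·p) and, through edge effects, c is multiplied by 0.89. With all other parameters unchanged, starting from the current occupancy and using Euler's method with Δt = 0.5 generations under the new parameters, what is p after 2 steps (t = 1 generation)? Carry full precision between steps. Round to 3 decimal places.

Balance c(h−p*) = e gives c = e/(0.897 − 0.23900) = 0.212/0.65800 = 0.32219.
Starting from p₀ = 0.23900; update p ← p + (dp/dt)·Δt with the new parameters.
p: 0.23900 → 0.23354  (Δp = -0.00546)
p: 0.23354 → 0.22839  (Δp = -0.00515)

0.228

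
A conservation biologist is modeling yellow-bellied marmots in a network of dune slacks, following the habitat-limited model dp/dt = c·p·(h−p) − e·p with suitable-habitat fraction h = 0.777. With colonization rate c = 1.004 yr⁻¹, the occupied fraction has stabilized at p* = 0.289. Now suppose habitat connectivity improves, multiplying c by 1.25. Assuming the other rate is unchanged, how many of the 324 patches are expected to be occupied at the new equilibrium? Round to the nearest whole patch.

125

Balance c(h−p*) = e gives e = 1.004×(0.777 − 0.28900) = 0.48995.
New p* = 0.777 − e/c = 0.777 − 0.48995/1.25500 = 0.38660.
Expected occupied = 324 × 0.38660 = 125.26 ≈ 125.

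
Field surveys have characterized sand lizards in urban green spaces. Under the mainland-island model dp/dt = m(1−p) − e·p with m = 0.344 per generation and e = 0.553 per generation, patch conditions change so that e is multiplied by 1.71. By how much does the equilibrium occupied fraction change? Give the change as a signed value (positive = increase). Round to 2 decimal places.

Before: p* = 0.344/(0.344+0.553) = 0.3835.
After: m = 0.344, e = 0.94563; p* = 0.344/1.2896 = 0.2667.
Δp* = 0.2667 − 0.3835 = -0.1168.

-0.12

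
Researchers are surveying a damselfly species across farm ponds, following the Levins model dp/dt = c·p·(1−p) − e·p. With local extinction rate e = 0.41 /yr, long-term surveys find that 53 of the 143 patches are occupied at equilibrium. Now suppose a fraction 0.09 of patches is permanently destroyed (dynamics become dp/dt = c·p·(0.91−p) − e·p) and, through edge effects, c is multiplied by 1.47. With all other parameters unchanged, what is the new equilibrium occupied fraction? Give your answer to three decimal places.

0.482

Observed p* = 53/143 = 0.37063.
Balance c(1−p*) = e gives c = e/(1 − 0.37063) = 0.41/0.62937 = 0.65145.
New p* = 0.91 − e/c = 0.91 − 0.41000/0.95763 = 0.48186.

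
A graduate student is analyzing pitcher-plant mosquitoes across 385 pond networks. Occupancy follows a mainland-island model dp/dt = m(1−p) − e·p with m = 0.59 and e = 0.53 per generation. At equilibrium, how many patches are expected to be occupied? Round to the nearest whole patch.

203

p* = m/(m+e) = 0.59/1.1200 = 0.5268.
Expected occupied patches = N × p* = 385 × 0.5268 = 202.81 ≈ 203.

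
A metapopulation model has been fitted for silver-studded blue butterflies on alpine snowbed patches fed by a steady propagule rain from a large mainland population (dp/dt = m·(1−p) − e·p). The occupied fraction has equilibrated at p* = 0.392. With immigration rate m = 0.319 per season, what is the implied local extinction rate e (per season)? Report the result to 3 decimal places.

0.495

At equilibrium m(1−p*) = e·p*, so e = m(1−p*)/p*.
e = 0.319 × 0.6080 / 0.392 = 0.4948.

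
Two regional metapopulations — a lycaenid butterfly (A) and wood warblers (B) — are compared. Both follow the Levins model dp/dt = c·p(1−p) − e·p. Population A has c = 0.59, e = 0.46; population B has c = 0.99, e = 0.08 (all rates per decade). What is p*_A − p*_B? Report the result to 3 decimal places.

-0.699

A: p*_A = 1 − 0.46/0.59 = 0.2203.
B: p*_B = 1 − 0.08/0.99 = 0.9192.
p*_A − p*_B = 0.2203 − 0.9192 = -0.6989.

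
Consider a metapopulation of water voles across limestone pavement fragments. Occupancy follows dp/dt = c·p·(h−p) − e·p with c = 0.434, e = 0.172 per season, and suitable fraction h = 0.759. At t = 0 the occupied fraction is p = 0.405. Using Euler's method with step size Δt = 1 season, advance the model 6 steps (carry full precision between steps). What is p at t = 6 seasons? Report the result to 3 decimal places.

0.377

Update rule: p ← p + [c·p·(h−p) − e·p]·Δt with Δt = 1.
t = 1: p = 0.40500 + (-0.00744) = 0.39756
t = 2: p = 0.39756 + (-0.00602) = 0.39155
t = 3: p = 0.39155 + (-0.00490) = 0.38664
t = 4: p = 0.38664 + (-0.00402) = 0.38262
t = 5: p = 0.38262 + (-0.00331) = 0.37931
t = 6: p = 0.37931 + (-0.00274) = 0.37657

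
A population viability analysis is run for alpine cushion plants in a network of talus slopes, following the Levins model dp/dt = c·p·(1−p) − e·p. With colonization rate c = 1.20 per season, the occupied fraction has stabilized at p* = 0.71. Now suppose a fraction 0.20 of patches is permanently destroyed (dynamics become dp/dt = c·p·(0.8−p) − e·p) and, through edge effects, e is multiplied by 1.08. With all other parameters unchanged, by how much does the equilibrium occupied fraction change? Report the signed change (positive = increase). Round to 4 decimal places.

-0.2232

Balance c(1−p*) = e gives e = 1.20×(1 − 0.71000) = 0.34800.
New p* = 0.8 − e/c = 0.8 − 0.37584/1.20000 = 0.48680.
Δp* = 0.48680 − 0.71000 = -0.22320.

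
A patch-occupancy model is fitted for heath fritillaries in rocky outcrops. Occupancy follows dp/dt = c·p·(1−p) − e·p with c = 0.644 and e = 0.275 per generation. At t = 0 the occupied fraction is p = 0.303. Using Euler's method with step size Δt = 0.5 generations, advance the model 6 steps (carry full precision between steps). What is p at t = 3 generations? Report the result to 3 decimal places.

0.446

Update rule: p ← p + [c·p·(1−p) − e·p]·Δt with Δt = 0.5.
p: 0.30300 → 0.32934  (Δp = +0.02634)
p: 0.32934 → 0.35518  (Δp = +0.02584)
p: 0.35518 → 0.38009  (Δp = +0.02491)
p: 0.38009 → 0.40370  (Δp = +0.02361)
p: 0.40370 → 0.42570  (Δp = +0.02201)
p: 0.42570 → 0.44589  (Δp = +0.02019)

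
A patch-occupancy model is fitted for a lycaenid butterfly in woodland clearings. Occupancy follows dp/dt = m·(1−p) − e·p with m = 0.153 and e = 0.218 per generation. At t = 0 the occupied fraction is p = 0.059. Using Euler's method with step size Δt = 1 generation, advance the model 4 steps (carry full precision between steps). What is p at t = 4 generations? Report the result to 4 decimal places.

0.3571

Update rule: p ← p + [m·(1−p) − e·p]·Δt with Δt = 1.
t = 1: p = 0.05900 + (+0.13111) = 0.19011
t = 2: p = 0.19011 + (+0.08247) = 0.27258
t = 3: p = 0.27258 + (+0.05187) = 0.32445
t = 4: p = 0.32445 + (+0.03263) = 0.35708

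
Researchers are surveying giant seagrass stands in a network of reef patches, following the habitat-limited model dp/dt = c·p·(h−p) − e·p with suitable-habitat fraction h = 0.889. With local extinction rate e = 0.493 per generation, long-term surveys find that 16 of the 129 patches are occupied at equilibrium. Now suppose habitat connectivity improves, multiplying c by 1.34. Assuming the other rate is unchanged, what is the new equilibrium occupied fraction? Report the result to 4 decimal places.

Observed p* = 16/129 = 0.12403.
Balance c(h−p*) = e gives c = e/(0.889 − 0.12403) = 0.493/0.76497 = 0.64447.
New p* = 0.889 − e/c = 0.889 − 0.49300/0.86359 = 0.31813.

0.3181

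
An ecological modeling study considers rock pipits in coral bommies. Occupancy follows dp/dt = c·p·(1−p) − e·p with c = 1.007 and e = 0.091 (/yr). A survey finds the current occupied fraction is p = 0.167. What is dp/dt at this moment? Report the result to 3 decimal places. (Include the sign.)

0.125

Colonization term: c·p·(1−p) = 1.007×0.167×0.8330 = 0.14008.
Extinction term: e·p = 0.01520.
dp/dt = 0.14008 − 0.01520 = 0.12489.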